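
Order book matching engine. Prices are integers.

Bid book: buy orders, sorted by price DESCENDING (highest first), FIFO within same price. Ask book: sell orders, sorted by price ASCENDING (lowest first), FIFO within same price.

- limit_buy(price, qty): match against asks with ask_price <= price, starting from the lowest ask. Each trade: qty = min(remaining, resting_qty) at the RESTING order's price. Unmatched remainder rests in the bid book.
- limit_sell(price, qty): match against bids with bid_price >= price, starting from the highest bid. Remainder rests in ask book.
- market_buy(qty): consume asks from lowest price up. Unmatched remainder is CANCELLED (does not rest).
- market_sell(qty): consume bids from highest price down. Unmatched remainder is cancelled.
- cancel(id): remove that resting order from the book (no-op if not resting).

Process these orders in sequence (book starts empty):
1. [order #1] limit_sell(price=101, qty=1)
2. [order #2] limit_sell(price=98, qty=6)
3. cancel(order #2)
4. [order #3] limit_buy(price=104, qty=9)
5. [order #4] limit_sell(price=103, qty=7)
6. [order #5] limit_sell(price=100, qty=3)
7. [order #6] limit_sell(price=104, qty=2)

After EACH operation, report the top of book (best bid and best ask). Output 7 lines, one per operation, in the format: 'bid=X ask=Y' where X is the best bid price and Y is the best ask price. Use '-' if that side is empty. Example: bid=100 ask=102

Answer: bid=- ask=101
bid=- ask=98
bid=- ask=101
bid=104 ask=-
bid=104 ask=-
bid=- ask=100
bid=- ask=100

Derivation:
After op 1 [order #1] limit_sell(price=101, qty=1): fills=none; bids=[-] asks=[#1:1@101]
After op 2 [order #2] limit_sell(price=98, qty=6): fills=none; bids=[-] asks=[#2:6@98 #1:1@101]
After op 3 cancel(order #2): fills=none; bids=[-] asks=[#1:1@101]
After op 4 [order #3] limit_buy(price=104, qty=9): fills=#3x#1:1@101; bids=[#3:8@104] asks=[-]
After op 5 [order #4] limit_sell(price=103, qty=7): fills=#3x#4:7@104; bids=[#3:1@104] asks=[-]
After op 6 [order #5] limit_sell(price=100, qty=3): fills=#3x#5:1@104; bids=[-] asks=[#5:2@100]
After op 7 [order #6] limit_sell(price=104, qty=2): fills=none; bids=[-] asks=[#5:2@100 #6:2@104]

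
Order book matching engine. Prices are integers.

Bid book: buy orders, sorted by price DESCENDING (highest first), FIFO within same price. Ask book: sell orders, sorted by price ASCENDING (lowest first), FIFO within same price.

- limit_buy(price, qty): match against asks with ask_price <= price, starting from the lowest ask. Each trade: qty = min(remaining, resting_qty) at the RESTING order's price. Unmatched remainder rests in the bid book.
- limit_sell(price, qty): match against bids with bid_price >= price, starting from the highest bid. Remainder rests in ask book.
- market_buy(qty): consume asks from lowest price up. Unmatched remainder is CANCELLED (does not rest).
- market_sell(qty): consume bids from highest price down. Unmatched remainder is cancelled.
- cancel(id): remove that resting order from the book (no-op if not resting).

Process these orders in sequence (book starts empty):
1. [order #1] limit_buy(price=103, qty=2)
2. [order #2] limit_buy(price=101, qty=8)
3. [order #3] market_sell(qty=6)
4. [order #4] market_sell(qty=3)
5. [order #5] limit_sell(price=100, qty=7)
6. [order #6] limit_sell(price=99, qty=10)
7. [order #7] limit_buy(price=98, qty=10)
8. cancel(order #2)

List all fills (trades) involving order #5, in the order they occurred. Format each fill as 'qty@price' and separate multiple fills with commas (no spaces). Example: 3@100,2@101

Answer: 1@101

Derivation:
After op 1 [order #1] limit_buy(price=103, qty=2): fills=none; bids=[#1:2@103] asks=[-]
After op 2 [order #2] limit_buy(price=101, qty=8): fills=none; bids=[#1:2@103 #2:8@101] asks=[-]
After op 3 [order #3] market_sell(qty=6): fills=#1x#3:2@103 #2x#3:4@101; bids=[#2:4@101] asks=[-]
After op 4 [order #4] market_sell(qty=3): fills=#2x#4:3@101; bids=[#2:1@101] asks=[-]
After op 5 [order #5] limit_sell(price=100, qty=7): fills=#2x#5:1@101; bids=[-] asks=[#5:6@100]
After op 6 [order #6] limit_sell(price=99, qty=10): fills=none; bids=[-] asks=[#6:10@99 #5:6@100]
After op 7 [order #7] limit_buy(price=98, qty=10): fills=none; bids=[#7:10@98] asks=[#6:10@99 #5:6@100]
After op 8 cancel(order #2): fills=none; bids=[#7:10@98] asks=[#6:10@99 #5:6@100]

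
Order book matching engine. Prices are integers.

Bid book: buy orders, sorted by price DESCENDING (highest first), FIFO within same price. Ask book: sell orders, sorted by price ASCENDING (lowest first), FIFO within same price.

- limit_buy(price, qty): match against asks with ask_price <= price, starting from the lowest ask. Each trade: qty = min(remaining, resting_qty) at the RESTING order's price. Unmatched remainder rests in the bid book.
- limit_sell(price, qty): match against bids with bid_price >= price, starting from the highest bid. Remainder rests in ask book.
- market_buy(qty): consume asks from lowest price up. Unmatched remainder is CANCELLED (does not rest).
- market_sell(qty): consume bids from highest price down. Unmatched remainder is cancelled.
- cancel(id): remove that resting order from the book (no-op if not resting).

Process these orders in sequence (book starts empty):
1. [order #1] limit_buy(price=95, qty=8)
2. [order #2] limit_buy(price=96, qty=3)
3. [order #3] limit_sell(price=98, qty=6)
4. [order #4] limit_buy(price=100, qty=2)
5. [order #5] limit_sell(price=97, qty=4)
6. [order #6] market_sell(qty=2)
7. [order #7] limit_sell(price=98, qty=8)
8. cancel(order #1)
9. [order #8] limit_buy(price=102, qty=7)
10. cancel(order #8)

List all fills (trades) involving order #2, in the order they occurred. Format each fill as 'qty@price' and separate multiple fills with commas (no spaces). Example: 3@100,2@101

After op 1 [order #1] limit_buy(price=95, qty=8): fills=none; bids=[#1:8@95] asks=[-]
After op 2 [order #2] limit_buy(price=96, qty=3): fills=none; bids=[#2:3@96 #1:8@95] asks=[-]
After op 3 [order #3] limit_sell(price=98, qty=6): fills=none; bids=[#2:3@96 #1:8@95] asks=[#3:6@98]
After op 4 [order #4] limit_buy(price=100, qty=2): fills=#4x#3:2@98; bids=[#2:3@96 #1:8@95] asks=[#3:4@98]
After op 5 [order #5] limit_sell(price=97, qty=4): fills=none; bids=[#2:3@96 #1:8@95] asks=[#5:4@97 #3:4@98]
After op 6 [order #6] market_sell(qty=2): fills=#2x#6:2@96; bids=[#2:1@96 #1:8@95] asks=[#5:4@97 #3:4@98]
After op 7 [order #7] limit_sell(price=98, qty=8): fills=none; bids=[#2:1@96 #1:8@95] asks=[#5:4@97 #3:4@98 #7:8@98]
After op 8 cancel(order #1): fills=none; bids=[#2:1@96] asks=[#5:4@97 #3:4@98 #7:8@98]
After op 9 [order #8] limit_buy(price=102, qty=7): fills=#8x#5:4@97 #8x#3:3@98; bids=[#2:1@96] asks=[#3:1@98 #7:8@98]
After op 10 cancel(order #8): fills=none; bids=[#2:1@96] asks=[#3:1@98 #7:8@98]

Answer: 2@96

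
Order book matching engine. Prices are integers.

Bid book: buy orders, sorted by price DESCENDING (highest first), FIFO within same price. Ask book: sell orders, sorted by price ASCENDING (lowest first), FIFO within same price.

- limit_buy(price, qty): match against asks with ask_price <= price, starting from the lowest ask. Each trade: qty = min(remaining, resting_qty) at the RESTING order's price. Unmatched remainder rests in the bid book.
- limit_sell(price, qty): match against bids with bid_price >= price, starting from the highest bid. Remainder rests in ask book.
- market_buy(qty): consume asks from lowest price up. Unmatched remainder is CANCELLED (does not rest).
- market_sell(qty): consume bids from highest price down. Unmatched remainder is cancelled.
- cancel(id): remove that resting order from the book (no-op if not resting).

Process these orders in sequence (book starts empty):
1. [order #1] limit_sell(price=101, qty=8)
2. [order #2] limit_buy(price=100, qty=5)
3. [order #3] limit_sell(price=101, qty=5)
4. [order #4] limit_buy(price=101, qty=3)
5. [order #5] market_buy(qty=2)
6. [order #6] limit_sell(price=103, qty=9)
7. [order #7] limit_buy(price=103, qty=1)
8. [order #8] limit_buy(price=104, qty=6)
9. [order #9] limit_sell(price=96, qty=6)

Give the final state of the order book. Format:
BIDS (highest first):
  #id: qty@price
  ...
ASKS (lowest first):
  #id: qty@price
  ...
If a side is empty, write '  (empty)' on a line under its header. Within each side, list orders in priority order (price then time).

Answer: BIDS (highest first):
  (empty)
ASKS (lowest first):
  #9: 1@96
  #3: 1@101
  #6: 9@103

Derivation:
After op 1 [order #1] limit_sell(price=101, qty=8): fills=none; bids=[-] asks=[#1:8@101]
After op 2 [order #2] limit_buy(price=100, qty=5): fills=none; bids=[#2:5@100] asks=[#1:8@101]
After op 3 [order #3] limit_sell(price=101, qty=5): fills=none; bids=[#2:5@100] asks=[#1:8@101 #3:5@101]
After op 4 [order #4] limit_buy(price=101, qty=3): fills=#4x#1:3@101; bids=[#2:5@100] asks=[#1:5@101 #3:5@101]
After op 5 [order #5] market_buy(qty=2): fills=#5x#1:2@101; bids=[#2:5@100] asks=[#1:3@101 #3:5@101]
After op 6 [order #6] limit_sell(price=103, qty=9): fills=none; bids=[#2:5@100] asks=[#1:3@101 #3:5@101 #6:9@103]
After op 7 [order #7] limit_buy(price=103, qty=1): fills=#7x#1:1@101; bids=[#2:5@100] asks=[#1:2@101 #3:5@101 #6:9@103]
After op 8 [order #8] limit_buy(price=104, qty=6): fills=#8x#1:2@101 #8x#3:4@101; bids=[#2:5@100] asks=[#3:1@101 #6:9@103]
After op 9 [order #9] limit_sell(price=96, qty=6): fills=#2x#9:5@100; bids=[-] asks=[#9:1@96 #3:1@101 #6:9@103]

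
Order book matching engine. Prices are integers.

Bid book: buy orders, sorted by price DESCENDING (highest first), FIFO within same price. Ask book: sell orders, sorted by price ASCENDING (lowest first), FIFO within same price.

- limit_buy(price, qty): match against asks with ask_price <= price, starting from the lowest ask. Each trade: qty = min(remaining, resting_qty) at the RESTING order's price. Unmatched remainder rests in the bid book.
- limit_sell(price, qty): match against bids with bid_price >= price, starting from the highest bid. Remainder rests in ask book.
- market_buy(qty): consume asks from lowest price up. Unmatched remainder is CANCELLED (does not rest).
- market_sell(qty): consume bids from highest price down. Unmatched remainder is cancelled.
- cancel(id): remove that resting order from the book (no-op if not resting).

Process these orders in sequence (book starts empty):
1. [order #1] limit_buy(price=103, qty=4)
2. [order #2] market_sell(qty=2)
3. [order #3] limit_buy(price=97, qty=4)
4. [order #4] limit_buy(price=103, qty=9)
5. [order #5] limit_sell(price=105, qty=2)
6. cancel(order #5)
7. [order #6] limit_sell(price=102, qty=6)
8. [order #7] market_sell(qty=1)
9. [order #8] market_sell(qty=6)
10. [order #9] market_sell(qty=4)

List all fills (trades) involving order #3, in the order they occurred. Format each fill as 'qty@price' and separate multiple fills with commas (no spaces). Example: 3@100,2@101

After op 1 [order #1] limit_buy(price=103, qty=4): fills=none; bids=[#1:4@103] asks=[-]
After op 2 [order #2] market_sell(qty=2): fills=#1x#2:2@103; bids=[#1:2@103] asks=[-]
After op 3 [order #3] limit_buy(price=97, qty=4): fills=none; bids=[#1:2@103 #3:4@97] asks=[-]
After op 4 [order #4] limit_buy(price=103, qty=9): fills=none; bids=[#1:2@103 #4:9@103 #3:4@97] asks=[-]
After op 5 [order #5] limit_sell(price=105, qty=2): fills=none; bids=[#1:2@103 #4:9@103 #3:4@97] asks=[#5:2@105]
After op 6 cancel(order #5): fills=none; bids=[#1:2@103 #4:9@103 #3:4@97] asks=[-]
After op 7 [order #6] limit_sell(price=102, qty=6): fills=#1x#6:2@103 #4x#6:4@103; bids=[#4:5@103 #3:4@97] asks=[-]
After op 8 [order #7] market_sell(qty=1): fills=#4x#7:1@103; bids=[#4:4@103 #3:4@97] asks=[-]
After op 9 [order #8] market_sell(qty=6): fills=#4x#8:4@103 #3x#8:2@97; bids=[#3:2@97] asks=[-]
After op 10 [order #9] market_sell(qty=4): fills=#3x#9:2@97; bids=[-] asks=[-]

Answer: 2@97,2@97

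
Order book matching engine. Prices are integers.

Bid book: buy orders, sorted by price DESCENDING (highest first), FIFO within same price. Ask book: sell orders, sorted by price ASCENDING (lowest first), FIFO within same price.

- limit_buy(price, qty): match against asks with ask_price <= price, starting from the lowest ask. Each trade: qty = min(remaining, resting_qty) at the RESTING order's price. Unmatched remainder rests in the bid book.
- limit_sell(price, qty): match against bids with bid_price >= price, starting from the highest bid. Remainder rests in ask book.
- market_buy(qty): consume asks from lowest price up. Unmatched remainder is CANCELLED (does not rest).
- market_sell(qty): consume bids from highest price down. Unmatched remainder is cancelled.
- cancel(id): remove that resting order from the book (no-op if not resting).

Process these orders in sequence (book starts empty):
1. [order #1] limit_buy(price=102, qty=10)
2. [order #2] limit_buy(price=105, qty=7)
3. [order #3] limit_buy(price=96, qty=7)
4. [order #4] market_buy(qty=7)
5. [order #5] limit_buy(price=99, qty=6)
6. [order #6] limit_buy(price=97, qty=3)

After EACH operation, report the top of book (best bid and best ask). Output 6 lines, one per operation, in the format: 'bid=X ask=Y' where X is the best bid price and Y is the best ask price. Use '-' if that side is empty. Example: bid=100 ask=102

Answer: bid=102 ask=-
bid=105 ask=-
bid=105 ask=-
bid=105 ask=-
bid=105 ask=-
bid=105 ask=-

Derivation:
After op 1 [order #1] limit_buy(price=102, qty=10): fills=none; bids=[#1:10@102] asks=[-]
After op 2 [order #2] limit_buy(price=105, qty=7): fills=none; bids=[#2:7@105 #1:10@102] asks=[-]
After op 3 [order #3] limit_buy(price=96, qty=7): fills=none; bids=[#2:7@105 #1:10@102 #3:7@96] asks=[-]
After op 4 [order #4] market_buy(qty=7): fills=none; bids=[#2:7@105 #1:10@102 #3:7@96] asks=[-]
After op 5 [order #5] limit_buy(price=99, qty=6): fills=none; bids=[#2:7@105 #1:10@102 #5:6@99 #3:7@96] asks=[-]
After op 6 [order #6] limit_buy(price=97, qty=3): fills=none; bids=[#2:7@105 #1:10@102 #5:6@99 #6:3@97 #3:7@96] asks=[-]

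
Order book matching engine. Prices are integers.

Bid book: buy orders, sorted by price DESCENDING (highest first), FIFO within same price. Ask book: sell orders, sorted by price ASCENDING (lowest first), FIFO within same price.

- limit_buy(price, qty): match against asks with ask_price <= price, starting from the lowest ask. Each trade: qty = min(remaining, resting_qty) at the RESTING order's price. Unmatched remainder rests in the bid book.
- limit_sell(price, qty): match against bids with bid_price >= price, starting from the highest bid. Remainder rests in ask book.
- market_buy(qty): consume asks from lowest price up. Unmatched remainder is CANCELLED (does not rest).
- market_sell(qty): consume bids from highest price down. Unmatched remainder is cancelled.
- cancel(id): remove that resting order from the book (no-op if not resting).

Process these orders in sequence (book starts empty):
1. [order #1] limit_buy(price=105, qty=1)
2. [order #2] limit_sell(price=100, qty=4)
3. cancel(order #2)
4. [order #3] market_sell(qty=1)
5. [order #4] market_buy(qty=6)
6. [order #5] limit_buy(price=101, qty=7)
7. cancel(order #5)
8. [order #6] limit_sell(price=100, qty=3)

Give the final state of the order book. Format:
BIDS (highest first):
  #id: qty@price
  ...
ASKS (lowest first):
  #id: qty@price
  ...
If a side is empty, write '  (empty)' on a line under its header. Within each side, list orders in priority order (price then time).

After op 1 [order #1] limit_buy(price=105, qty=1): fills=none; bids=[#1:1@105] asks=[-]
After op 2 [order #2] limit_sell(price=100, qty=4): fills=#1x#2:1@105; bids=[-] asks=[#2:3@100]
After op 3 cancel(order #2): fills=none; bids=[-] asks=[-]
After op 4 [order #3] market_sell(qty=1): fills=none; bids=[-] asks=[-]
After op 5 [order #4] market_buy(qty=6): fills=none; bids=[-] asks=[-]
After op 6 [order #5] limit_buy(price=101, qty=7): fills=none; bids=[#5:7@101] asks=[-]
After op 7 cancel(order #5): fills=none; bids=[-] asks=[-]
After op 8 [order #6] limit_sell(price=100, qty=3): fills=none; bids=[-] asks=[#6:3@100]

Answer: BIDS (highest first):
  (empty)
ASKS (lowest first):
  #6: 3@100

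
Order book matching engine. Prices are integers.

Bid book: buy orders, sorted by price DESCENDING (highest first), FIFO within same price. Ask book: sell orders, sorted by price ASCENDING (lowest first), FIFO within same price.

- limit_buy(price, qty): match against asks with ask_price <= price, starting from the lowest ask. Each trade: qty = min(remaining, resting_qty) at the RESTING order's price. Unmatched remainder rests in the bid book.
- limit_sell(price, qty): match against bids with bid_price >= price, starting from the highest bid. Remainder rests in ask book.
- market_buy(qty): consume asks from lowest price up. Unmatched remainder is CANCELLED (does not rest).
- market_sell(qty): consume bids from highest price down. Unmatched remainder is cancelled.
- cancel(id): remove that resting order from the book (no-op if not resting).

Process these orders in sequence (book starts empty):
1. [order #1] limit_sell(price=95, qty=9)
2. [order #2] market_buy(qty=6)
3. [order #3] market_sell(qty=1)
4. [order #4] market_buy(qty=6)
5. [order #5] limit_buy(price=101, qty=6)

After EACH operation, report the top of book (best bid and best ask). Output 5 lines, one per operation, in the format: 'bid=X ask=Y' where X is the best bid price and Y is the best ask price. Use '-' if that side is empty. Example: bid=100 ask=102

Answer: bid=- ask=95
bid=- ask=95
bid=- ask=95
bid=- ask=-
bid=101 ask=-

Derivation:
After op 1 [order #1] limit_sell(price=95, qty=9): fills=none; bids=[-] asks=[#1:9@95]
After op 2 [order #2] market_buy(qty=6): fills=#2x#1:6@95; bids=[-] asks=[#1:3@95]
After op 3 [order #3] market_sell(qty=1): fills=none; bids=[-] asks=[#1:3@95]
After op 4 [order #4] market_buy(qty=6): fills=#4x#1:3@95; bids=[-] asks=[-]
After op 5 [order #5] limit_buy(price=101, qty=6): fills=none; bids=[#5:6@101] asks=[-]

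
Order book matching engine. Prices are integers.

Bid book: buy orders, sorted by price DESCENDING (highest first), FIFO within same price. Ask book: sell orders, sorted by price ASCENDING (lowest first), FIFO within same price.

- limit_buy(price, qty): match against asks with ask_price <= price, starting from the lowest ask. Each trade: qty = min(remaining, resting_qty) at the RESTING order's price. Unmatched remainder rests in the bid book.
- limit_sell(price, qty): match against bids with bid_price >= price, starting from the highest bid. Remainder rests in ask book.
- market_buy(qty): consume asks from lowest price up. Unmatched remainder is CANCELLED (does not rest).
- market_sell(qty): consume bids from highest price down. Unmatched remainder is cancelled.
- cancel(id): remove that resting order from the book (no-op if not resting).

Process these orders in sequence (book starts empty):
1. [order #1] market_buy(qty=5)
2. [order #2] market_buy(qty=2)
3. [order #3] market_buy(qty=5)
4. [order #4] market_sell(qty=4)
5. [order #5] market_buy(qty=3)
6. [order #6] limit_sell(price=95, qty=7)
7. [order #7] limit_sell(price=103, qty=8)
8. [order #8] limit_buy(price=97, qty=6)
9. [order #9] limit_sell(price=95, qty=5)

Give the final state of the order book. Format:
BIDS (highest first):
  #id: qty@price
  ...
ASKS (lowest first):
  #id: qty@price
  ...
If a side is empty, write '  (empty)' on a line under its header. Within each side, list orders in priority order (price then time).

After op 1 [order #1] market_buy(qty=5): fills=none; bids=[-] asks=[-]
After op 2 [order #2] market_buy(qty=2): fills=none; bids=[-] asks=[-]
After op 3 [order #3] market_buy(qty=5): fills=none; bids=[-] asks=[-]
After op 4 [order #4] market_sell(qty=4): fills=none; bids=[-] asks=[-]
After op 5 [order #5] market_buy(qty=3): fills=none; bids=[-] asks=[-]
After op 6 [order #6] limit_sell(price=95, qty=7): fills=none; bids=[-] asks=[#6:7@95]
After op 7 [order #7] limit_sell(price=103, qty=8): fills=none; bids=[-] asks=[#6:7@95 #7:8@103]
After op 8 [order #8] limit_buy(price=97, qty=6): fills=#8x#6:6@95; bids=[-] asks=[#6:1@95 #7:8@103]
After op 9 [order #9] limit_sell(price=95, qty=5): fills=none; bids=[-] asks=[#6:1@95 #9:5@95 #7:8@103]

Answer: BIDS (highest first):
  (empty)
ASKS (lowest first):
  #6: 1@95
  #9: 5@95
  #7: 8@103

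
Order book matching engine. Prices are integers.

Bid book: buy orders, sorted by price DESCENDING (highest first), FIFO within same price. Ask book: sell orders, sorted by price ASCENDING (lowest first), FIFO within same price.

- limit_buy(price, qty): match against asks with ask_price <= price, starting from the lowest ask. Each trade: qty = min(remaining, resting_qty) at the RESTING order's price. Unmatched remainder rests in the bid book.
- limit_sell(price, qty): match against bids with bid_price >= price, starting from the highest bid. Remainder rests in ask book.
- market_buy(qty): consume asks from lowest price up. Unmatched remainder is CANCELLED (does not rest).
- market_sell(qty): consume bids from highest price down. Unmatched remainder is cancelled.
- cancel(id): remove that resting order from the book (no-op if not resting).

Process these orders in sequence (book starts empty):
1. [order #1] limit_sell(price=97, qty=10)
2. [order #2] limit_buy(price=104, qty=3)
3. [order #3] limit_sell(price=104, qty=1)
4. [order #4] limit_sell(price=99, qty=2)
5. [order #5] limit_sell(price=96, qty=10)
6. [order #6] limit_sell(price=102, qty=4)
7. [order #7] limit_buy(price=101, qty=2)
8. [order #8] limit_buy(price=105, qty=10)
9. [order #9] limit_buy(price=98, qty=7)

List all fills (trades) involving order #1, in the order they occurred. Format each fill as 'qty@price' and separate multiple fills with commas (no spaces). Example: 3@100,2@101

Answer: 3@97,2@97,5@97

Derivation:
After op 1 [order #1] limit_sell(price=97, qty=10): fills=none; bids=[-] asks=[#1:10@97]
After op 2 [order #2] limit_buy(price=104, qty=3): fills=#2x#1:3@97; bids=[-] asks=[#1:7@97]
After op 3 [order #3] limit_sell(price=104, qty=1): fills=none; bids=[-] asks=[#1:7@97 #3:1@104]
After op 4 [order #4] limit_sell(price=99, qty=2): fills=none; bids=[-] asks=[#1:7@97 #4:2@99 #3:1@104]
After op 5 [order #5] limit_sell(price=96, qty=10): fills=none; bids=[-] asks=[#5:10@96 #1:7@97 #4:2@99 #3:1@104]
After op 6 [order #6] limit_sell(price=102, qty=4): fills=none; bids=[-] asks=[#5:10@96 #1:7@97 #4:2@99 #6:4@102 #3:1@104]
After op 7 [order #7] limit_buy(price=101, qty=2): fills=#7x#5:2@96; bids=[-] asks=[#5:8@96 #1:7@97 #4:2@99 #6:4@102 #3:1@104]
After op 8 [order #8] limit_buy(price=105, qty=10): fills=#8x#5:8@96 #8x#1:2@97; bids=[-] asks=[#1:5@97 #4:2@99 #6:4@102 #3:1@104]
After op 9 [order #9] limit_buy(price=98, qty=7): fills=#9x#1:5@97; bids=[#9:2@98] asks=[#4:2@99 #6:4@102 #3:1@104]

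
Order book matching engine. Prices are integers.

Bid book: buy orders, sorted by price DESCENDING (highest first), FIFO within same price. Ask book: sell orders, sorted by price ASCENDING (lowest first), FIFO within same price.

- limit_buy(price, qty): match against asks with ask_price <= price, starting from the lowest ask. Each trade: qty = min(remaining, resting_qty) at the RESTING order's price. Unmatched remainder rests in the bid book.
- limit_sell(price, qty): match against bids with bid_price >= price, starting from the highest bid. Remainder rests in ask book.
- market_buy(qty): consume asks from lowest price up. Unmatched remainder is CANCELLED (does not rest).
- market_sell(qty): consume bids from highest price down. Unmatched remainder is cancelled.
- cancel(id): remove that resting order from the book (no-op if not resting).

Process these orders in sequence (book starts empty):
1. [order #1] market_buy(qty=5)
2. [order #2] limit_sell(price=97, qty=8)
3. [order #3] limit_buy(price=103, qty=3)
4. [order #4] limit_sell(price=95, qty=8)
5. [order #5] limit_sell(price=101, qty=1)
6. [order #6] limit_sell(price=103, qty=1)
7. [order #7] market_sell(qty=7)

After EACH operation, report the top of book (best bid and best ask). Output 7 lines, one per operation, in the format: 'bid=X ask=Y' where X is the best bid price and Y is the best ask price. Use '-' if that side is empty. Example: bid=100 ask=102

After op 1 [order #1] market_buy(qty=5): fills=none; bids=[-] asks=[-]
After op 2 [order #2] limit_sell(price=97, qty=8): fills=none; bids=[-] asks=[#2:8@97]
After op 3 [order #3] limit_buy(price=103, qty=3): fills=#3x#2:3@97; bids=[-] asks=[#2:5@97]
After op 4 [order #4] limit_sell(price=95, qty=8): fills=none; bids=[-] asks=[#4:8@95 #2:5@97]
After op 5 [order #5] limit_sell(price=101, qty=1): fills=none; bids=[-] asks=[#4:8@95 #2:5@97 #5:1@101]
After op 6 [order #6] limit_sell(price=103, qty=1): fills=none; bids=[-] asks=[#4:8@95 #2:5@97 #5:1@101 #6:1@103]
After op 7 [order #7] market_sell(qty=7): fills=none; bids=[-] asks=[#4:8@95 #2:5@97 #5:1@101 #6:1@103]

Answer: bid=- ask=-
bid=- ask=97
bid=- ask=97
bid=- ask=95
bid=- ask=95
bid=- ask=95
bid=- ask=95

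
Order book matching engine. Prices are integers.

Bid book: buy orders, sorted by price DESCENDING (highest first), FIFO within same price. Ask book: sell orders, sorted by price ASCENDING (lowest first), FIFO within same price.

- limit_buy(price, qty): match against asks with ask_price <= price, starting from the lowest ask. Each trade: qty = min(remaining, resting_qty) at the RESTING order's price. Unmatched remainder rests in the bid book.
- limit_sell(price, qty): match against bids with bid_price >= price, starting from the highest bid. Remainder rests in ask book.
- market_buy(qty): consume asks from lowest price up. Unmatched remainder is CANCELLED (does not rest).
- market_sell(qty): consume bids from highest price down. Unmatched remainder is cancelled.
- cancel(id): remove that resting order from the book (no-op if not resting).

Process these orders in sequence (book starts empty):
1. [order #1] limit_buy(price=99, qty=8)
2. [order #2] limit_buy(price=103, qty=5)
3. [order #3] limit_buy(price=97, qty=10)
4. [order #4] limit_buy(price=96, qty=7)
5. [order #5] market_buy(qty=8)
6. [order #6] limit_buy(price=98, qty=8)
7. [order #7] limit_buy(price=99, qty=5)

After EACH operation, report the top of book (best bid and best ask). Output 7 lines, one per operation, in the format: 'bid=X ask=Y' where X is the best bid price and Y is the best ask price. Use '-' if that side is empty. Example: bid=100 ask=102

Answer: bid=99 ask=-
bid=103 ask=-
bid=103 ask=-
bid=103 ask=-
bid=103 ask=-
bid=103 ask=-
bid=103 ask=-

Derivation:
After op 1 [order #1] limit_buy(price=99, qty=8): fills=none; bids=[#1:8@99] asks=[-]
After op 2 [order #2] limit_buy(price=103, qty=5): fills=none; bids=[#2:5@103 #1:8@99] asks=[-]
After op 3 [order #3] limit_buy(price=97, qty=10): fills=none; bids=[#2:5@103 #1:8@99 #3:10@97] asks=[-]
After op 4 [order #4] limit_buy(price=96, qty=7): fills=none; bids=[#2:5@103 #1:8@99 #3:10@97 #4:7@96] asks=[-]
After op 5 [order #5] market_buy(qty=8): fills=none; bids=[#2:5@103 #1:8@99 #3:10@97 #4:7@96] asks=[-]
After op 6 [order #6] limit_buy(price=98, qty=8): fills=none; bids=[#2:5@103 #1:8@99 #6:8@98 #3:10@97 #4:7@96] asks=[-]
After op 7 [order #7] limit_buy(price=99, qty=5): fills=none; bids=[#2:5@103 #1:8@99 #7:5@99 #6:8@98 #3:10@97 #4:7@96] asks=[-]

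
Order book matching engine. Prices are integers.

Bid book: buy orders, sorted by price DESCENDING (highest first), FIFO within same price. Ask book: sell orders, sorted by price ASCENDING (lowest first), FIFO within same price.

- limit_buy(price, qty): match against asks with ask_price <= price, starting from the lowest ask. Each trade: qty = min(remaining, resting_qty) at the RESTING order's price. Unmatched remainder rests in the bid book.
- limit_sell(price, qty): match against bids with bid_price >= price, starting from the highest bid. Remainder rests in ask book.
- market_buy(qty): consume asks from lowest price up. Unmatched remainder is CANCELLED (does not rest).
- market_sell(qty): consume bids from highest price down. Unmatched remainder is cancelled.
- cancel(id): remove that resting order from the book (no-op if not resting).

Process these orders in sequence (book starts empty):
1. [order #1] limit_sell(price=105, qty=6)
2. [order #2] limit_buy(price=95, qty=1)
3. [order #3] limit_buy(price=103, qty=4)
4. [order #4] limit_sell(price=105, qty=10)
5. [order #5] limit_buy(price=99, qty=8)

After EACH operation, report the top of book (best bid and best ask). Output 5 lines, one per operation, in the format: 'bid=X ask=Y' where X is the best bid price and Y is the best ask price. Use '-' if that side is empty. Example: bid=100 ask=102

After op 1 [order #1] limit_sell(price=105, qty=6): fills=none; bids=[-] asks=[#1:6@105]
After op 2 [order #2] limit_buy(price=95, qty=1): fills=none; bids=[#2:1@95] asks=[#1:6@105]
After op 3 [order #3] limit_buy(price=103, qty=4): fills=none; bids=[#3:4@103 #2:1@95] asks=[#1:6@105]
After op 4 [order #4] limit_sell(price=105, qty=10): fills=none; bids=[#3:4@103 #2:1@95] asks=[#1:6@105 #4:10@105]
After op 5 [order #5] limit_buy(price=99, qty=8): fills=none; bids=[#3:4@103 #5:8@99 #2:1@95] asks=[#1:6@105 #4:10@105]

Answer: bid=- ask=105
bid=95 ask=105
bid=103 ask=105
bid=103 ask=105
bid=103 ask=105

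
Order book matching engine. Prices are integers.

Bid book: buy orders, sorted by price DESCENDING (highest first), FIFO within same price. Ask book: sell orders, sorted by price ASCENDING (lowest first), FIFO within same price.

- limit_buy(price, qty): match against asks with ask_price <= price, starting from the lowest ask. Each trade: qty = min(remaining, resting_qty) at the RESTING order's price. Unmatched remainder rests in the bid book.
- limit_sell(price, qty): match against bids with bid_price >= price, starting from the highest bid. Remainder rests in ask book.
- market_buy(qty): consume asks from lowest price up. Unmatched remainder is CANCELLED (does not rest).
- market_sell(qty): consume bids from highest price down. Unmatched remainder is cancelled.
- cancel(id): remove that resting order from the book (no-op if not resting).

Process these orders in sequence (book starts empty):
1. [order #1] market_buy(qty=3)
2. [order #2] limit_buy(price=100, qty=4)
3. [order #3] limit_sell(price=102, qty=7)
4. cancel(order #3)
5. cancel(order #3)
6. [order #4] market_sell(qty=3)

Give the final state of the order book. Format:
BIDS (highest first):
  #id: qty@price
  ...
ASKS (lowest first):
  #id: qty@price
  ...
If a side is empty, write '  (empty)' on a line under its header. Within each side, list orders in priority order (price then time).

Answer: BIDS (highest first):
  #2: 1@100
ASKS (lowest first):
  (empty)

Derivation:
After op 1 [order #1] market_buy(qty=3): fills=none; bids=[-] asks=[-]
After op 2 [order #2] limit_buy(price=100, qty=4): fills=none; bids=[#2:4@100] asks=[-]
After op 3 [order #3] limit_sell(price=102, qty=7): fills=none; bids=[#2:4@100] asks=[#3:7@102]
After op 4 cancel(order #3): fills=none; bids=[#2:4@100] asks=[-]
After op 5 cancel(order #3): fills=none; bids=[#2:4@100] asks=[-]
After op 6 [order #4] market_sell(qty=3): fills=#2x#4:3@100; bids=[#2:1@100] asks=[-]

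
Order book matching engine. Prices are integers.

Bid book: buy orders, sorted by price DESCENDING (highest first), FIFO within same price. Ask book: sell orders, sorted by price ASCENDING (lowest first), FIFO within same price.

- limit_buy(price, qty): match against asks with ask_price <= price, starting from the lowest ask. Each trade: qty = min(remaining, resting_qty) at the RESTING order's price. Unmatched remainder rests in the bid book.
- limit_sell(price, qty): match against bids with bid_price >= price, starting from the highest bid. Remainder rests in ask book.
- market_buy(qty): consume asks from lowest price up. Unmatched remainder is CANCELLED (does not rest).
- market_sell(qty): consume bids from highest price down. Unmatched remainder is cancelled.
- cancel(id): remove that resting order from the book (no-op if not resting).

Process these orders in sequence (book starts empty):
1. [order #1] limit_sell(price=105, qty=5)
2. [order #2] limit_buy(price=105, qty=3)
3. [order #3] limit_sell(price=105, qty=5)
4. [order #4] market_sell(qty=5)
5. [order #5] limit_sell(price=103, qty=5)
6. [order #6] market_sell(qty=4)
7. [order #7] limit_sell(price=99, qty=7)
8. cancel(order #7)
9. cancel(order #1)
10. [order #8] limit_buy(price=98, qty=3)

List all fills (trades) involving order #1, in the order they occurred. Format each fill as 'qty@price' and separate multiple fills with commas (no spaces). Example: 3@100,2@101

After op 1 [order #1] limit_sell(price=105, qty=5): fills=none; bids=[-] asks=[#1:5@105]
After op 2 [order #2] limit_buy(price=105, qty=3): fills=#2x#1:3@105; bids=[-] asks=[#1:2@105]
After op 3 [order #3] limit_sell(price=105, qty=5): fills=none; bids=[-] asks=[#1:2@105 #3:5@105]
After op 4 [order #4] market_sell(qty=5): fills=none; bids=[-] asks=[#1:2@105 #3:5@105]
After op 5 [order #5] limit_sell(price=103, qty=5): fills=none; bids=[-] asks=[#5:5@103 #1:2@105 #3:5@105]
After op 6 [order #6] market_sell(qty=4): fills=none; bids=[-] asks=[#5:5@103 #1:2@105 #3:5@105]
After op 7 [order #7] limit_sell(price=99, qty=7): fills=none; bids=[-] asks=[#7:7@99 #5:5@103 #1:2@105 #3:5@105]
After op 8 cancel(order #7): fills=none; bids=[-] asks=[#5:5@103 #1:2@105 #3:5@105]
After op 9 cancel(order #1): fills=none; bids=[-] asks=[#5:5@103 #3:5@105]
After op 10 [order #8] limit_buy(price=98, qty=3): fills=none; bids=[#8:3@98] asks=[#5:5@103 #3:5@105]

Answer: 3@105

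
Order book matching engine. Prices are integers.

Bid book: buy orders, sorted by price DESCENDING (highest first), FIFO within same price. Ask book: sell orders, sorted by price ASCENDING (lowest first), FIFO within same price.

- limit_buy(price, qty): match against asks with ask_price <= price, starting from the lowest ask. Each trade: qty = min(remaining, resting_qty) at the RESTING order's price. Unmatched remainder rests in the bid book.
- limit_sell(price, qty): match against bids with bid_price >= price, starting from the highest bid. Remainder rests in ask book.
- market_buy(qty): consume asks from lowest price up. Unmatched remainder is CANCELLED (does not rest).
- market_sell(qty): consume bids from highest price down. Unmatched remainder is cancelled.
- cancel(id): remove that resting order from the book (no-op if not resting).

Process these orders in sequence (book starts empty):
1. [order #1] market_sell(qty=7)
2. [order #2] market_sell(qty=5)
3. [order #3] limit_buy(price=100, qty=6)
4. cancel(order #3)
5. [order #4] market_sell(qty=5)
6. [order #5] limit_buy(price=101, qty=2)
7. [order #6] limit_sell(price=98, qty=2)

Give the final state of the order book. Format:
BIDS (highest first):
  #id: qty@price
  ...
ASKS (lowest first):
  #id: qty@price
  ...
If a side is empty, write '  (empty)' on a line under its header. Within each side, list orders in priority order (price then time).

Answer: BIDS (highest first):
  (empty)
ASKS (lowest first):
  (empty)

Derivation:
After op 1 [order #1] market_sell(qty=7): fills=none; bids=[-] asks=[-]
After op 2 [order #2] market_sell(qty=5): fills=none; bids=[-] asks=[-]
After op 3 [order #3] limit_buy(price=100, qty=6): fills=none; bids=[#3:6@100] asks=[-]
After op 4 cancel(order #3): fills=none; bids=[-] asks=[-]
After op 5 [order #4] market_sell(qty=5): fills=none; bids=[-] asks=[-]
After op 6 [order #5] limit_buy(price=101, qty=2): fills=none; bids=[#5:2@101] asks=[-]
After op 7 [order #6] limit_sell(price=98, qty=2): fills=#5x#6:2@101; bids=[-] asks=[-]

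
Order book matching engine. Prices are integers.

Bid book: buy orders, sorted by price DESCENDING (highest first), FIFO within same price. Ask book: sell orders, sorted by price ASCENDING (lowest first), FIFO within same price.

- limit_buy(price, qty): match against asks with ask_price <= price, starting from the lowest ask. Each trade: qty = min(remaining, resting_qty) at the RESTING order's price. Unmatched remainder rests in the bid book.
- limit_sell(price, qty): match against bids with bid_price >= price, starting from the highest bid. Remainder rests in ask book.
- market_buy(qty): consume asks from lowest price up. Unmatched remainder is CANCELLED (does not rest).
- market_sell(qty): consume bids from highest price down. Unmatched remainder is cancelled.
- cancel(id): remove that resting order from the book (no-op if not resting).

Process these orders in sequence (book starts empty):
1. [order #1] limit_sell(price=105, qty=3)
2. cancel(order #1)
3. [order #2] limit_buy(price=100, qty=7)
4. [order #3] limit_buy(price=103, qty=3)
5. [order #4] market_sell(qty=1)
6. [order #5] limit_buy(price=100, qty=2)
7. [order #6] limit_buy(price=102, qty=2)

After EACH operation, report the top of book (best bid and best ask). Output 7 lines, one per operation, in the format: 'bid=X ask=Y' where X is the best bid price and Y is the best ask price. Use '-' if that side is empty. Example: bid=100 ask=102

After op 1 [order #1] limit_sell(price=105, qty=3): fills=none; bids=[-] asks=[#1:3@105]
After op 2 cancel(order #1): fills=none; bids=[-] asks=[-]
After op 3 [order #2] limit_buy(price=100, qty=7): fills=none; bids=[#2:7@100] asks=[-]
After op 4 [order #3] limit_buy(price=103, qty=3): fills=none; bids=[#3:3@103 #2:7@100] asks=[-]
After op 5 [order #4] market_sell(qty=1): fills=#3x#4:1@103; bids=[#3:2@103 #2:7@100] asks=[-]
After op 6 [order #5] limit_buy(price=100, qty=2): fills=none; bids=[#3:2@103 #2:7@100 #5:2@100] asks=[-]
After op 7 [order #6] limit_buy(price=102, qty=2): fills=none; bids=[#3:2@103 #6:2@102 #2:7@100 #5:2@100] asks=[-]

Answer: bid=- ask=105
bid=- ask=-
bid=100 ask=-
bid=103 ask=-
bid=103 ask=-
bid=103 ask=-
bid=103 ask=-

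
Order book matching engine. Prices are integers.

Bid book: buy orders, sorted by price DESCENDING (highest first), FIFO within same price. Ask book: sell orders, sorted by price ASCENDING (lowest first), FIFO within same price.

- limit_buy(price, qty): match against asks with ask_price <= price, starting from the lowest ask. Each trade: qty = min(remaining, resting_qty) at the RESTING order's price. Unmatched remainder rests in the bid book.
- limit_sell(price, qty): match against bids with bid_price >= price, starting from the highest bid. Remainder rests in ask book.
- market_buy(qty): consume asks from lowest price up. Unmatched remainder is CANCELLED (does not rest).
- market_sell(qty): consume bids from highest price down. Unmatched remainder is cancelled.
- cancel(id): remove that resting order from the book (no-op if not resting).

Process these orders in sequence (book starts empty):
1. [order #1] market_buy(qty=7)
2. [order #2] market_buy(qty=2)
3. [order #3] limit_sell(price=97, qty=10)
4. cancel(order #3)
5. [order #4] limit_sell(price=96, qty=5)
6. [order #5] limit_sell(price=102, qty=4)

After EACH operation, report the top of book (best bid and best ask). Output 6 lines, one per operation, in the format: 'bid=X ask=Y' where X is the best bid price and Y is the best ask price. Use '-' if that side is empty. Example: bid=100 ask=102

Answer: bid=- ask=-
bid=- ask=-
bid=- ask=97
bid=- ask=-
bid=- ask=96
bid=- ask=96

Derivation:
After op 1 [order #1] market_buy(qty=7): fills=none; bids=[-] asks=[-]
After op 2 [order #2] market_buy(qty=2): fills=none; bids=[-] asks=[-]
After op 3 [order #3] limit_sell(price=97, qty=10): fills=none; bids=[-] asks=[#3:10@97]
After op 4 cancel(order #3): fills=none; bids=[-] asks=[-]
After op 5 [order #4] limit_sell(price=96, qty=5): fills=none; bids=[-] asks=[#4:5@96]
After op 6 [order #5] limit_sell(price=102, qty=4): fills=none; bids=[-] asks=[#4:5@96 #5:4@102]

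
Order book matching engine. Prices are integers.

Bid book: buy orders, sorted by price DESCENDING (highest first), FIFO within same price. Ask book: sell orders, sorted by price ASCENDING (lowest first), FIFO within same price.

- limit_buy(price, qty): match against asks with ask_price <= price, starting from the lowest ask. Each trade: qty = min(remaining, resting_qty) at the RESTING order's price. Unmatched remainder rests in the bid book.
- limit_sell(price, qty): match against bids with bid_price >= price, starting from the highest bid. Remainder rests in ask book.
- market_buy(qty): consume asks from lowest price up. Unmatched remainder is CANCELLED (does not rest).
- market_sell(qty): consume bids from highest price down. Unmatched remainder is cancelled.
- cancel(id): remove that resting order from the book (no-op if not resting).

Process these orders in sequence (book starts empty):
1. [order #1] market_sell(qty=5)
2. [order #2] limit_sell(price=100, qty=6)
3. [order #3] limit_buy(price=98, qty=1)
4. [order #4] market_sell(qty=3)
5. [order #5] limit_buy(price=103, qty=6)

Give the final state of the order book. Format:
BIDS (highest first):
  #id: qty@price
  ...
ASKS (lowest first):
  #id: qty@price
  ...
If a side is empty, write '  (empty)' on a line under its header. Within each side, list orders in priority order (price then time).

After op 1 [order #1] market_sell(qty=5): fills=none; bids=[-] asks=[-]
After op 2 [order #2] limit_sell(price=100, qty=6): fills=none; bids=[-] asks=[#2:6@100]
After op 3 [order #3] limit_buy(price=98, qty=1): fills=none; bids=[#3:1@98] asks=[#2:6@100]
After op 4 [order #4] market_sell(qty=3): fills=#3x#4:1@98; bids=[-] asks=[#2:6@100]
After op 5 [order #5] limit_buy(price=103, qty=6): fills=#5x#2:6@100; bids=[-] asks=[-]

Answer: BIDS (highest first):
  (empty)
ASKS (lowest first):
  (empty)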